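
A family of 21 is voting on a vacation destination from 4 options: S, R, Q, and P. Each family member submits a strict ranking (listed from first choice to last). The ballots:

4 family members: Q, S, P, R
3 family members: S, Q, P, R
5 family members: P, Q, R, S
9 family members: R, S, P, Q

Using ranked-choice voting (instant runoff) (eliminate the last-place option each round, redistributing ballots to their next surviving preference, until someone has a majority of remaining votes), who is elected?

Round 1: S 3, R 9, Q 4, P 5. Eliminate S.
Round 2: R 9, Q 7, P 5. Eliminate P.
Round 3: R 9, Q 12. Q has a majority.

Q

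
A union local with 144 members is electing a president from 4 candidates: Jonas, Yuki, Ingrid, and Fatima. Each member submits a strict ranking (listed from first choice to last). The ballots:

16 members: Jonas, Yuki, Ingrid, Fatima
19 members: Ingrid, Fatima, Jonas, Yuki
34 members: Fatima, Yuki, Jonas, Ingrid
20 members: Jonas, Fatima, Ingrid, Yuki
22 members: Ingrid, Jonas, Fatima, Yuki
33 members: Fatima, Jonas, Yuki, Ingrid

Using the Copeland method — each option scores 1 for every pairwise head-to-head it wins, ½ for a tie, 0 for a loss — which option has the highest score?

Jonas: beats Yuki and Ingrid; loses to Fatima → score 2.
Yuki: beats Ingrid; loses to Jonas and Fatima → score 1.
Ingrid: loses to Jonas, Yuki, and Fatima → score 0.
Fatima: beats Jonas, Yuki, and Ingrid → score 3.
Fatima has the best pairwise record.

Fatima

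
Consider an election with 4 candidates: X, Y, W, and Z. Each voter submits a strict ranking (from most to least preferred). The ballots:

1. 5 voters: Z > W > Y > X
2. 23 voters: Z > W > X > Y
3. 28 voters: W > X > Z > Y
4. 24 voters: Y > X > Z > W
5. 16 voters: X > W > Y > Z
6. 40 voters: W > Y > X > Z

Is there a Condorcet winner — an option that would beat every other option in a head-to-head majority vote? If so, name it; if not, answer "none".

W vs X: 96–40 for W.
W vs Y: 112–24 for W.
W vs Z: 84–52 for W.
W beats every other option head-to-head.

W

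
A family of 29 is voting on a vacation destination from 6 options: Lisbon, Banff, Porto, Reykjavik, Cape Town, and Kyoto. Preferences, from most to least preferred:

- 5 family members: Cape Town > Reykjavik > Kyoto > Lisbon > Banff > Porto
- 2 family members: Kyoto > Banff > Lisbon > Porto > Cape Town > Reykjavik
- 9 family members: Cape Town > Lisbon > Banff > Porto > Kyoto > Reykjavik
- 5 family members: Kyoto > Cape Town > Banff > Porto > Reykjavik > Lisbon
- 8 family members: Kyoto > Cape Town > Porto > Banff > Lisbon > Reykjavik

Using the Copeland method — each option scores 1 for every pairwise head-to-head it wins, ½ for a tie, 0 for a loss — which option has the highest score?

Kyoto

Lisbon: beats Porto and Reykjavik; loses to Banff, Cape Town, and Kyoto → score 2.
Banff: beats Lisbon, Porto, and Reykjavik; loses to Cape Town and Kyoto → score 3.
Porto: beats Reykjavik; loses to Lisbon, Banff, Cape Town, and Kyoto → score 1.
Reykjavik: loses to Lisbon, Banff, Porto, Cape Town, and Kyoto → score 0.
Cape Town: beats Lisbon, Banff, Porto, and Reykjavik; loses to Kyoto → score 4.
Kyoto: beats Lisbon, Banff, Porto, Reykjavik, and Cape Town → score 5.
Kyoto has the best pairwise record.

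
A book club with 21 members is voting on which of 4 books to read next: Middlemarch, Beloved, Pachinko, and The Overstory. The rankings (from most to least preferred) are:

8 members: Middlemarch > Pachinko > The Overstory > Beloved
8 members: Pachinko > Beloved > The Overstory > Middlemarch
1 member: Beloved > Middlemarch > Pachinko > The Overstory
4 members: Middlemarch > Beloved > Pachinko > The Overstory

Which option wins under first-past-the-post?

Middlemarch

First-place votes: Middlemarch 12, Beloved 1, Pachinko 8, The Overstory 0.
Middlemarch has the most first-place votes.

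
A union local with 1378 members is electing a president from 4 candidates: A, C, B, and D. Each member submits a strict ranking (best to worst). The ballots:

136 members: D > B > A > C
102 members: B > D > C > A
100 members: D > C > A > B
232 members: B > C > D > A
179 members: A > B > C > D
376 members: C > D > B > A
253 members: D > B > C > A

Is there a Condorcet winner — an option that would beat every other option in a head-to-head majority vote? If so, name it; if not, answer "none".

Checking pairwise contests:
C beats A 1063–315.
B beats C 902–476.
D beats B 865–513.
C beats D 787–591.
Every option loses at least one head-to-head, so there is no Condorcet winner.

none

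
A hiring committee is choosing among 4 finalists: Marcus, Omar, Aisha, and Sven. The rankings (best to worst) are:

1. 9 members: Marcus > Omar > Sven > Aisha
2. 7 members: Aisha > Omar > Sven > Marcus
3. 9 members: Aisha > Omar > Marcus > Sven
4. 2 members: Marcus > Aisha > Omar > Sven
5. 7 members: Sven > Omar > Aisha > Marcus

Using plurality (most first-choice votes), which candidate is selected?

First-place votes: Marcus 11, Omar 0, Aisha 16, Sven 7.
Aisha has the most first-place votes.

Aisha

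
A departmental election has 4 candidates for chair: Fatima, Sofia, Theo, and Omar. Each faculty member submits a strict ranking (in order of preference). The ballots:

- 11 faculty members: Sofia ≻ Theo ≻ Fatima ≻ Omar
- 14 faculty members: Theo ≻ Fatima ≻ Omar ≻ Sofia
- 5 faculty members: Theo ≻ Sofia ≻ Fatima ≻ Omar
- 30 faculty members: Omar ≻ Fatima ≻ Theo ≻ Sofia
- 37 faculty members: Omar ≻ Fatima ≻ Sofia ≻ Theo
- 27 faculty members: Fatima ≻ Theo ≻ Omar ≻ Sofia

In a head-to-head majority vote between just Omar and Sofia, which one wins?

Voters preferring Omar to Sofia: 108; preferring Sofia to Omar: 16.
Omar wins the head-to-head.

Omar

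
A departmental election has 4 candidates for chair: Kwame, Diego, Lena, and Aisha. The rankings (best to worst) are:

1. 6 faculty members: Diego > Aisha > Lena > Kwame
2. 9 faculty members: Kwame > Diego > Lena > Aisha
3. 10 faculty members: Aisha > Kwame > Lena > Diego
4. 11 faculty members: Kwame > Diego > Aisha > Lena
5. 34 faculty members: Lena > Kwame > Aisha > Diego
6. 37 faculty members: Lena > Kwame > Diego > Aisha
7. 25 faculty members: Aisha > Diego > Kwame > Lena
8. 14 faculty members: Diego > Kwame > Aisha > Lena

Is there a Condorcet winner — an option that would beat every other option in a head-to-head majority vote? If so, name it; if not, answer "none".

Lena vs Kwame: 77–69 for Lena.
Lena vs Diego: 81–65 for Lena.
Lena vs Aisha: 80–66 for Lena.
Lena beats every other option head-to-head.

Lena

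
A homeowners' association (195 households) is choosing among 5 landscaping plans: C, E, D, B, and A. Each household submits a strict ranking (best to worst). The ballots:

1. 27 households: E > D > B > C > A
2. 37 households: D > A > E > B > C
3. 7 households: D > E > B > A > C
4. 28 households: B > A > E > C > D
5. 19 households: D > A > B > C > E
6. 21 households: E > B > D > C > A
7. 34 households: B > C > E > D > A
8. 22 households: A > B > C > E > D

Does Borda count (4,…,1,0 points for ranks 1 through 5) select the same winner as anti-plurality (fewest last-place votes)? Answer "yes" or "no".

Borda — scores: C 241, E 433, D 409, B 520, A 347. Winner: B.
Anti-plurality — last-place votes: C 44, E 19, D 50, B 0, A 82. Winner: B.
The two methods agree.

yes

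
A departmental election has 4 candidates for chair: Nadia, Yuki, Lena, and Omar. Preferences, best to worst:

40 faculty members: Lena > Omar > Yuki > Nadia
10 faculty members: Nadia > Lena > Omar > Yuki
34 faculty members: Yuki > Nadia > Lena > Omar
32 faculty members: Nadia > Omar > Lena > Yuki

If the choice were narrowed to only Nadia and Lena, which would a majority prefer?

Nadia

Voters preferring Nadia to Lena: 76; preferring Lena to Nadia: 40.
Nadia wins the head-to-head.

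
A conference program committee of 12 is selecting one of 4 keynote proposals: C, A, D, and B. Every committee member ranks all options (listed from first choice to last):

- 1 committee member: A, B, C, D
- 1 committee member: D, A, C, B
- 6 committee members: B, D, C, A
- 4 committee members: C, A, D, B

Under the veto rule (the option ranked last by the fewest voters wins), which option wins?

C

Last-place votes: C 0, A 6, D 1, B 5.
C is ranked last by the fewest voters, so C wins.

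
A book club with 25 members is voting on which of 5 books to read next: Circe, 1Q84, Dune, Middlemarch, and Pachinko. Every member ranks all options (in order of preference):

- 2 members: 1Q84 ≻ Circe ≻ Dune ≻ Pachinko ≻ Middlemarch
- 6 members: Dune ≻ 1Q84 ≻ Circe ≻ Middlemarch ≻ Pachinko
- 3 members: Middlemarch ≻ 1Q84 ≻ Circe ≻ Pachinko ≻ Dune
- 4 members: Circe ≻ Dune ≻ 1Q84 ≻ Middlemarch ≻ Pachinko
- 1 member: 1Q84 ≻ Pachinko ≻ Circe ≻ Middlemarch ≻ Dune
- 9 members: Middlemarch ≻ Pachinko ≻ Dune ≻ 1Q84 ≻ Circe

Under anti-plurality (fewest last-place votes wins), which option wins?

Last-place votes: Circe 9, 1Q84 0, Dune 4, Middlemarch 2, Pachinko 10.
1Q84 is ranked last by the fewest voters, so 1Q84 wins.

1Q84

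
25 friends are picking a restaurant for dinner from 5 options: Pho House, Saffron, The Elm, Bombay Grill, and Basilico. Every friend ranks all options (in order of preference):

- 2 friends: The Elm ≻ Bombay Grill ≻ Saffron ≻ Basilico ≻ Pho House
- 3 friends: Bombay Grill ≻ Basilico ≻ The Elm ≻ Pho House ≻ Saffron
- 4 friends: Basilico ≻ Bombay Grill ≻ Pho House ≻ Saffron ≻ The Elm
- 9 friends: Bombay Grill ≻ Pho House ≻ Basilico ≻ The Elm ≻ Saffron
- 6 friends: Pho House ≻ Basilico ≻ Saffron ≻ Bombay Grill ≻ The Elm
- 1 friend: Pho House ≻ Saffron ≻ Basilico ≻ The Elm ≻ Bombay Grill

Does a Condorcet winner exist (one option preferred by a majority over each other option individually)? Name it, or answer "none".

Bombay Grill

Bombay Grill vs Pho House: 18–7 for Bombay Grill.
Bombay Grill vs Saffron: 18–7 for Bombay Grill.
Bombay Grill vs The Elm: 22–3 for Bombay Grill.
Bombay Grill vs Basilico: 14–11 for Bombay Grill.
Bombay Grill beats every other option head-to-head.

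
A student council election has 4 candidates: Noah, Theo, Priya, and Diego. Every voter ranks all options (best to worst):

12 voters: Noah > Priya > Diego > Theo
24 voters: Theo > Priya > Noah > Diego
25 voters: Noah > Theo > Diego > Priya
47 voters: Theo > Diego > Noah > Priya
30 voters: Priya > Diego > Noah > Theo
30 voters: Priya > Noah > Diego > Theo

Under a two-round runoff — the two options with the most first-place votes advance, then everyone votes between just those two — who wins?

Theo

Round 1 first-place votes: Noah 37, Theo 71, Priya 60, Diego 0.
Theo and Priya advance.
Runoff: Theo is preferred to Priya by 96 voters; Priya by 72.
Theo wins the runoff.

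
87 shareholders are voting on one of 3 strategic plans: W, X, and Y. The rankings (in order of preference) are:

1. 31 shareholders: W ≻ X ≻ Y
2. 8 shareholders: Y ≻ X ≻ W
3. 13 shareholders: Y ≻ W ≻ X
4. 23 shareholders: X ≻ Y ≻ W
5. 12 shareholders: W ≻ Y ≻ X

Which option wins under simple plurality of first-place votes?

W

First-place votes: W 43, X 23, Y 21.
W has the most first-place votes.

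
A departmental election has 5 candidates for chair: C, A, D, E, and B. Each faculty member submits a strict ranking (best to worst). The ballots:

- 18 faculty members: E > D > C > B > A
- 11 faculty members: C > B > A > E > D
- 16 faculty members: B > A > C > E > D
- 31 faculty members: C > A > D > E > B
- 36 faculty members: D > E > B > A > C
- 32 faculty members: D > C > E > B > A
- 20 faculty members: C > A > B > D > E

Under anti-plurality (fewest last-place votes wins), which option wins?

Last-place votes: C 36, A 50, D 27, E 20, B 31.
E is ranked last by the fewest voters, so E wins.

E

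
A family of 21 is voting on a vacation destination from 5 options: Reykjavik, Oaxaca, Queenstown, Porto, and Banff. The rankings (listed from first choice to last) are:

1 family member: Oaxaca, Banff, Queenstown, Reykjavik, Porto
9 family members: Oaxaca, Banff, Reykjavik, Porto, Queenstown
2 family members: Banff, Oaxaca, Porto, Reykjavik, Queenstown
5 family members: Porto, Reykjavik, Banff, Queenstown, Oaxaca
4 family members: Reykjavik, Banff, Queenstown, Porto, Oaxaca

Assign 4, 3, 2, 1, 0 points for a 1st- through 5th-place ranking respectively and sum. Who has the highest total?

Banff

Reykjavik: 1·1 + 9·2 + 2·1 + 5·3 + 4·4 = 52
Oaxaca: 1·4 + 9·4 + 2·3 + 5·0 + 4·0 = 46
Queenstown: 1·2 + 9·0 + 2·0 + 5·1 + 4·2 = 15
Porto: 1·0 + 9·1 + 2·2 + 5·4 + 4·1 = 37
Banff: 1·3 + 9·3 + 2·4 + 5·2 + 4·3 = 60
Banff has the highest Borda score (60).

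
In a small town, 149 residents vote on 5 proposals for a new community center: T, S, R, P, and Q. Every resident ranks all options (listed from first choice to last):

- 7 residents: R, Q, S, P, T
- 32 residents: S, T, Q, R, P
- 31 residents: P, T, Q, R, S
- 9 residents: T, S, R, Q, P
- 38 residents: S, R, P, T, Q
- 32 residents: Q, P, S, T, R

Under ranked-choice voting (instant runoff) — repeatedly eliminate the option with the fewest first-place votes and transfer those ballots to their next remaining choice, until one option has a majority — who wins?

Round 1: T 9, S 70, R 7, P 31, Q 32. Eliminate R.
Round 2: T 9, S 70, P 31, Q 39. Eliminate T.
Round 3: S 79, P 31, Q 39. S has a majority.

S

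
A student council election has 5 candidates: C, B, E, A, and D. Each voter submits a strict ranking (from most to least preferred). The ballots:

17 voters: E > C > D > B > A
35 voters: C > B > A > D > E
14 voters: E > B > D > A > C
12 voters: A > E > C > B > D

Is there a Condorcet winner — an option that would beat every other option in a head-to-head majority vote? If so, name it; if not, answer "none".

none

Checking pairwise contests:
E beats C 43–35.
C beats B 64–14.
A beats E 47–31.
C beats A 52–26.
C beats D 64–14.
Every option loses at least one head-to-head, so there is no Condorcet winner.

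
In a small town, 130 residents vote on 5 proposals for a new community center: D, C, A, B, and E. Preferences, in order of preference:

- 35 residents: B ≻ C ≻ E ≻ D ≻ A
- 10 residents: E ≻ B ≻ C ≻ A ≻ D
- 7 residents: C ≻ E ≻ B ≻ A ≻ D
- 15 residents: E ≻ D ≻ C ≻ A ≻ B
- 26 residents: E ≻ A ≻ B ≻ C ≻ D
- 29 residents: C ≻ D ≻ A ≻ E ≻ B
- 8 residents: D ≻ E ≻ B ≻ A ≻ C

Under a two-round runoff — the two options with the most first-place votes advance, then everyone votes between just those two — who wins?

C

Round 1 first-place votes: D 8, C 36, A 0, B 35, E 51.
E and C advance.
Runoff: E is preferred to C by 59 voters; C by 71.
C wins the runoff.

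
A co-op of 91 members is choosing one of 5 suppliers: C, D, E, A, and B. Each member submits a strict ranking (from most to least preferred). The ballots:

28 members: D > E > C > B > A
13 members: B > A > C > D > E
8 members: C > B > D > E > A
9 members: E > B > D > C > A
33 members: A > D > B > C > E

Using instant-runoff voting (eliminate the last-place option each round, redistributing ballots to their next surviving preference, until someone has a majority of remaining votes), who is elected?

Round 1: C 8, D 28, E 9, A 33, B 13. Eliminate C.
Round 2: D 28, E 9, A 33, B 21. Eliminate E.
Round 3: D 28, A 33, B 30. Eliminate D.
Round 4: A 33, B 58. B has a majority.

B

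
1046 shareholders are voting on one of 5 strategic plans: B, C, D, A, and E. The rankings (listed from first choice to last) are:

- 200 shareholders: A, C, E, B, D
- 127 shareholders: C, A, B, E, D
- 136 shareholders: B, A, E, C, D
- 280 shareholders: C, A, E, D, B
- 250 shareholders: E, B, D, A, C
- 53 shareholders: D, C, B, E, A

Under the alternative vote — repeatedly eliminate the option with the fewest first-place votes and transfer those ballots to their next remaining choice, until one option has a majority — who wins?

A

Round 1: B 136, C 407, D 53, A 200, E 250. Eliminate D.
Round 2: B 136, C 460, A 200, E 250. Eliminate B.
Round 3: C 460, A 336, E 250. Eliminate E.
Round 4: C 460, A 586. A has a majority.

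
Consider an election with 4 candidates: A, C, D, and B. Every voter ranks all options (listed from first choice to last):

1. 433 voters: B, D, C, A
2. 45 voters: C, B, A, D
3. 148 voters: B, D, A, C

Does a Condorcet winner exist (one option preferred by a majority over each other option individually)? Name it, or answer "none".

B

B vs A: 626–0 for B.
B vs C: 581–45 for B.
B vs D: 626–0 for B.
B beats every other option head-to-head.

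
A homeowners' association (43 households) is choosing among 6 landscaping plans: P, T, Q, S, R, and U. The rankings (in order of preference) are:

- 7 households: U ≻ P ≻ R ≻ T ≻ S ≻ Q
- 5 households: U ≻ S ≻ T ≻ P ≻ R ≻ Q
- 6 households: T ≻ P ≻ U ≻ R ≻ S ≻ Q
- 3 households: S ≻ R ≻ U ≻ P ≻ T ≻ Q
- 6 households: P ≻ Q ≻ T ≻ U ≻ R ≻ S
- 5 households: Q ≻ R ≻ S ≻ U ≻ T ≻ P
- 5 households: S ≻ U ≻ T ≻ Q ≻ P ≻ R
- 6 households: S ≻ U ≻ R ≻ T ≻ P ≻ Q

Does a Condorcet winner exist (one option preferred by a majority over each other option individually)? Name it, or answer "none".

U vs P: 31–12 for U.
U vs T: 31–12 for U.
U vs Q: 32–11 for U.
U vs S: 24–19 for U.
U vs R: 35–8 for U.
U beats every other option head-to-head.

U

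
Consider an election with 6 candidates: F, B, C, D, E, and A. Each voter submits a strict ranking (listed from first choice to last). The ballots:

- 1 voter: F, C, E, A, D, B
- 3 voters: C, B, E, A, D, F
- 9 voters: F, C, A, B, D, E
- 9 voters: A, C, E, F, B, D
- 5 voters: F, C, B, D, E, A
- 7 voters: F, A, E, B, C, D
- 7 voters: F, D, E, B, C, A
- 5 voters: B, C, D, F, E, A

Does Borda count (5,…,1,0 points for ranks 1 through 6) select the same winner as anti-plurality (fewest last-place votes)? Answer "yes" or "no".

no

Borda — scores: F 173, B 107, C 145, D 66, E 91, A 108. Winner: F.
Anti-plurality — last-place votes: F 3, B 1, C 0, D 16, E 9, A 17. Winner: C.
The two methods disagree.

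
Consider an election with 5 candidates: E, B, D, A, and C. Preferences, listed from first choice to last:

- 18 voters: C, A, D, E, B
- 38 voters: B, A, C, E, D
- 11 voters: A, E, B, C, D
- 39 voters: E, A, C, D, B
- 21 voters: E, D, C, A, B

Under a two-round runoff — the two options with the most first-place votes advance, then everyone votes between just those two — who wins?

E

Round 1 first-place votes: E 60, B 38, D 0, A 11, C 18.
E and B advance.
Runoff: E is preferred to B by 89 voters; B by 38.
E wins the runoff.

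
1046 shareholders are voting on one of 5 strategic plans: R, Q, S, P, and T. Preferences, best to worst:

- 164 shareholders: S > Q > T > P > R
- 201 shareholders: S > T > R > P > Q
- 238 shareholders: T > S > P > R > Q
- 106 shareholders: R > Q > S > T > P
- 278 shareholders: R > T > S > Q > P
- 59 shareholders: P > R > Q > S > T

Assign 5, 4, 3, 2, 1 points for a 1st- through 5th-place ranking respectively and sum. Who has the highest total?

R: 164·1 + 201·3 + 238·2 + 106·5 + 278·5 + 59·4 = 3399
Q: 164·4 + 201·1 + 238·1 + 106·4 + 278·2 + 59·3 = 2252
S: 164·5 + 201·5 + 238·4 + 106·3 + 278·3 + 59·2 = 4047
P: 164·2 + 201·2 + 238·3 + 106·1 + 278·1 + 59·5 = 2123
T: 164·3 + 201·4 + 238·5 + 106·2 + 278·4 + 59·1 = 3869
S has the highest Borda score (4047).

S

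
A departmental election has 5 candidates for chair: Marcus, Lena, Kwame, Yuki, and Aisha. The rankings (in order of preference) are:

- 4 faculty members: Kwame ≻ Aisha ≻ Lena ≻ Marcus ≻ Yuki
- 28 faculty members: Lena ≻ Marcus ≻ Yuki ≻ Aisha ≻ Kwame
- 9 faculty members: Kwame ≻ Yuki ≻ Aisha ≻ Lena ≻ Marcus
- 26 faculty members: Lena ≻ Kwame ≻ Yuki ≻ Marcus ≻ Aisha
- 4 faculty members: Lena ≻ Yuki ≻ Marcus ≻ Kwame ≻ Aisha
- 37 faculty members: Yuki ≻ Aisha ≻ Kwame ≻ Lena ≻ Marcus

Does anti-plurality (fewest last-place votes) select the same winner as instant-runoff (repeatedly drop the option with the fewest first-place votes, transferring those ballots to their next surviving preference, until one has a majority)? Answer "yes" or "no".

yes

Anti-plurality — last-place votes: Marcus 46, Lena 0, Kwame 28, Yuki 4, Aisha 30. Winner: Lena.
Instant-runoff — R1 Marcus 0, Lena 58, Kwame 13, Yuki 37, Aisha 0 (Lena winner). Winner: Lena.
The two methods agree.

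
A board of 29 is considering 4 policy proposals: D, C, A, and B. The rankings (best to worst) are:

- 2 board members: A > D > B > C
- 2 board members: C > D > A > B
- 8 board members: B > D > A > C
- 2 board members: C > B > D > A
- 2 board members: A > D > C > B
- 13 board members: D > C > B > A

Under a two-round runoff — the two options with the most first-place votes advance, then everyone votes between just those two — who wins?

Round 1 first-place votes: D 13, C 4, A 4, B 8.
D and B advance.
Runoff: D is preferred to B by 19 voters; B by 10.
D wins the runoff.

D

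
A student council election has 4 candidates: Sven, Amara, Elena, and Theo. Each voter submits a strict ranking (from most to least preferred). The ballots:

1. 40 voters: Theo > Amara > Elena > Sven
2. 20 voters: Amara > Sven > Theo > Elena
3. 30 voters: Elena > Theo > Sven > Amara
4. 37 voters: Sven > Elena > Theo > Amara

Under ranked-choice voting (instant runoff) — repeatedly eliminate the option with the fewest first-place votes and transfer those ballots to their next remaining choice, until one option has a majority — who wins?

Round 1: Sven 37, Amara 20, Elena 30, Theo 40. Eliminate Amara.
Round 2: Sven 57, Elena 30, Theo 40. Eliminate Elena.
Round 3: Sven 57, Theo 70. Theo has a majority.

Theo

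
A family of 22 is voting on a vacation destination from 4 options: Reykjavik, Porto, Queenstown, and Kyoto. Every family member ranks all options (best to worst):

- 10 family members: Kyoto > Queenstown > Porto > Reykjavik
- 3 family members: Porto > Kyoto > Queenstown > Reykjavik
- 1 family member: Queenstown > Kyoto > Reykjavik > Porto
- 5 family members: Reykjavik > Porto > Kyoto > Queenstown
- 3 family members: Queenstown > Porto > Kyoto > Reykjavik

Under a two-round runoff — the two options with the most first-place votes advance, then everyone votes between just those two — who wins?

Kyoto

Round 1 first-place votes: Reykjavik 5, Porto 3, Queenstown 4, Kyoto 10.
Kyoto and Reykjavik advance.
Runoff: Kyoto is preferred to Reykjavik by 17 voters; Reykjavik by 5.
Kyoto wins the runoff.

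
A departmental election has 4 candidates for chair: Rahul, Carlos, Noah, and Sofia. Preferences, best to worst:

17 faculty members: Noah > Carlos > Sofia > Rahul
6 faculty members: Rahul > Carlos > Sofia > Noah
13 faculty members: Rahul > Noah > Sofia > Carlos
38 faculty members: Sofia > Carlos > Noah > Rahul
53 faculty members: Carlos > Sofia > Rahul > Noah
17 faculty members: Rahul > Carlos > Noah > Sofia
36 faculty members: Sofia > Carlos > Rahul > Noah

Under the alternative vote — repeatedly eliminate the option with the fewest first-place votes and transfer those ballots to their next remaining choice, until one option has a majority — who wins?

Round 1: Rahul 36, Carlos 53, Noah 17, Sofia 74. Eliminate Noah.
Round 2: Rahul 36, Carlos 70, Sofia 74. Eliminate Rahul.
Round 3: Carlos 93, Sofia 87. Carlos has a majority.

Carlos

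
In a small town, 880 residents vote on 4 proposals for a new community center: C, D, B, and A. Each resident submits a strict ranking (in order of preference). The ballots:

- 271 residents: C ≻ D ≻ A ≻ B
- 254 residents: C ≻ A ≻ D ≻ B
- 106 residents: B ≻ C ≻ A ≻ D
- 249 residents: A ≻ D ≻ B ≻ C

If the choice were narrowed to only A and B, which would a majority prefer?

Voters preferring A to B: 774; preferring B to A: 106.
A wins the head-to-head.

A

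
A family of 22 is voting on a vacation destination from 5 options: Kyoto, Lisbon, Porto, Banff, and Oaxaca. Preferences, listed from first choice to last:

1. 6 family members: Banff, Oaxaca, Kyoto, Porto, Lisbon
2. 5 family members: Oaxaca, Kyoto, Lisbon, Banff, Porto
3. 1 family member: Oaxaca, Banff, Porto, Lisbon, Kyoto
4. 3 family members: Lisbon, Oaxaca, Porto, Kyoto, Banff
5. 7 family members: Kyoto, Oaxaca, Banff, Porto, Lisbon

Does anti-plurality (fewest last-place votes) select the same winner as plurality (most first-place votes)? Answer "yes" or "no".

Anti-plurality — last-place votes: Kyoto 1, Lisbon 13, Porto 5, Banff 3, Oaxaca 0. Winner: Oaxaca.
Plurality — first-place votes: Kyoto 7, Lisbon 3, Porto 0, Banff 6, Oaxaca 6. Winner: Kyoto.
The two methods disagree.

no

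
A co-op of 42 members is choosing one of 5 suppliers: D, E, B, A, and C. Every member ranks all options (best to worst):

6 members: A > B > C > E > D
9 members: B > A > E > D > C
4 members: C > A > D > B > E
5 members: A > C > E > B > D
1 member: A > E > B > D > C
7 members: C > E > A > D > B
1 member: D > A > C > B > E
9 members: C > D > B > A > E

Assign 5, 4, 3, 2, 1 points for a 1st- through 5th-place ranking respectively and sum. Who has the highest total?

D: 6·1 + 9·2 + 4·3 + 5·1 + 1·2 + 7·2 + 1·5 + 9·4 = 98
E: 6·2 + 9·3 + 4·1 + 5·3 + 1·4 + 7·4 + 1·1 + 9·1 = 100
B: 6·4 + 9·5 + 4·2 + 5·2 + 1·3 + 7·1 + 1·2 + 9·3 = 126
A: 6·5 + 9·4 + 4·4 + 5·5 + 1·5 + 7·3 + 1·4 + 9·2 = 155
C: 6·3 + 9·1 + 4·5 + 5·4 + 1·1 + 7·5 + 1·3 + 9·5 = 151
A has the highest Borda score (155).

A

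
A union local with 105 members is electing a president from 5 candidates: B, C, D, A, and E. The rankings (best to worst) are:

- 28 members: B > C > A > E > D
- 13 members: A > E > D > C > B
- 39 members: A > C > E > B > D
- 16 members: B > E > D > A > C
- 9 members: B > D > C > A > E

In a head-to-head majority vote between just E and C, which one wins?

Voters preferring E to C: 29; preferring C to E: 76.
C wins the head-to-head.

C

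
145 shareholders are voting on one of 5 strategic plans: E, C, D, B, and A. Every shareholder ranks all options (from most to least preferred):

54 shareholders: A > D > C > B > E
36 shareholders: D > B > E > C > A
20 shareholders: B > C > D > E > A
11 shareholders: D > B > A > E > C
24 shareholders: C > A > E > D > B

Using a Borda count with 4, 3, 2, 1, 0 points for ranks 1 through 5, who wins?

D

E: 54·0 + 36·2 + 20·1 + 11·1 + 24·2 = 151
C: 54·2 + 36·1 + 20·3 + 11·0 + 24·4 = 300
D: 54·3 + 36·4 + 20·2 + 11·4 + 24·1 = 414
B: 54·1 + 36·3 + 20·4 + 11·3 + 24·0 = 275
A: 54·4 + 36·0 + 20·0 + 11·2 + 24·3 = 310
D has the highest Borda score (414).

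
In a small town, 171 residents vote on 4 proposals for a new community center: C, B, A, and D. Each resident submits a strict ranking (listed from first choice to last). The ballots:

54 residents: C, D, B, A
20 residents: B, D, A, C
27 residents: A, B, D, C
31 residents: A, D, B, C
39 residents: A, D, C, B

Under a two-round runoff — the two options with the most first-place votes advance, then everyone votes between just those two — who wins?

A

Round 1 first-place votes: C 54, B 20, A 97, D 0.
A and C advance.
Runoff: A is preferred to C by 117 voters; C by 54.
A wins the runoff.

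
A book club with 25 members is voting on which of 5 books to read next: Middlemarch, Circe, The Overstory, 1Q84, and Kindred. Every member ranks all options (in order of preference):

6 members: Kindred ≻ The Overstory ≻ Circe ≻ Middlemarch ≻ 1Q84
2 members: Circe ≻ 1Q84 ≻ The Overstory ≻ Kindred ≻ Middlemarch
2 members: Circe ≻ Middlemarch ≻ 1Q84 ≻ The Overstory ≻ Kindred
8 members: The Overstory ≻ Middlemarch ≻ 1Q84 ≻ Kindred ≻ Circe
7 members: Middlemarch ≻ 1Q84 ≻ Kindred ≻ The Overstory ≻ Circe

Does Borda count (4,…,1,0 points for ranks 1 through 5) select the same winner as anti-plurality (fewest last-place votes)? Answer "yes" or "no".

Borda — scores: Middlemarch 64, Circe 28, The Overstory 63, 1Q84 47, Kindred 48. Winner: Middlemarch.
Anti-plurality — last-place votes: Middlemarch 2, Circe 15, The Overstory 0, 1Q84 6, Kindred 2. Winner: The Overstory.
The two methods disagree.

no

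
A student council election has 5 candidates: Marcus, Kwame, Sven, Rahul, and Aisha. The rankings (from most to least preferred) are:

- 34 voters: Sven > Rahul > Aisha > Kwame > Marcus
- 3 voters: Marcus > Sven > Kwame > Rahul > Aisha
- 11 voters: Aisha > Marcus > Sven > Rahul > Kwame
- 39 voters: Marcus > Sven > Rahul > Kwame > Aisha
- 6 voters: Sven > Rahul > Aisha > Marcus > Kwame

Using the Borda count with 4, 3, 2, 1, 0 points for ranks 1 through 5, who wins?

Marcus: 34·0 + 3·4 + 11·3 + 39·4 + 6·1 = 207
Kwame: 34·1 + 3·2 + 11·0 + 39·1 + 6·0 = 79
Sven: 34·4 + 3·3 + 11·2 + 39·3 + 6·4 = 308
Rahul: 34·3 + 3·1 + 11·1 + 39·2 + 6·3 = 212
Aisha: 34·2 + 3·0 + 11·4 + 39·0 + 6·2 = 124
Sven has the highest Borda score (308).

Sven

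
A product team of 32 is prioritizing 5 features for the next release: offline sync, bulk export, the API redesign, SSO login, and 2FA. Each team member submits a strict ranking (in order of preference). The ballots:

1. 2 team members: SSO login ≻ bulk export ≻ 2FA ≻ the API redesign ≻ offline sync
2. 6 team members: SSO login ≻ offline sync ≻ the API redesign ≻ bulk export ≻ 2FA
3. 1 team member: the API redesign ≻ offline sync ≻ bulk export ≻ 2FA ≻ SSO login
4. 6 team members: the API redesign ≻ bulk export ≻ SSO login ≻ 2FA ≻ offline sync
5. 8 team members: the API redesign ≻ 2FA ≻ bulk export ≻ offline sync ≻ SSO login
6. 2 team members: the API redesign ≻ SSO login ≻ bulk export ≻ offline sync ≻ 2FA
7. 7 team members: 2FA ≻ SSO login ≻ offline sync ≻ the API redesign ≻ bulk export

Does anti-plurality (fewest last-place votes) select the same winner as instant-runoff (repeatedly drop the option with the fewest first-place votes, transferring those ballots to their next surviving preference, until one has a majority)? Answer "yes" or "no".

yes

Anti-plurality — last-place votes: offline sync 8, bulk export 7, the API redesign 0, SSO login 9, 2FA 8. Winner: the API redesign.
Instant-runoff — R1 offline sync 0, bulk export 0, the API redesign 17, SSO login 8, 2FA 7 (the API redesign winner). Winner: the API redesign.
The two methods agree.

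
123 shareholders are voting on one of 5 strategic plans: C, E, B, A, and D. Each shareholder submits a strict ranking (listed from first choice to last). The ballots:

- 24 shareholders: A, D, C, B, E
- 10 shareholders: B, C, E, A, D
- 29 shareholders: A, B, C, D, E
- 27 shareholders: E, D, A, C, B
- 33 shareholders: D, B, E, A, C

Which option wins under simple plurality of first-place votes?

A

First-place votes: C 0, E 27, B 10, A 53, D 33.
A has the most first-place votes.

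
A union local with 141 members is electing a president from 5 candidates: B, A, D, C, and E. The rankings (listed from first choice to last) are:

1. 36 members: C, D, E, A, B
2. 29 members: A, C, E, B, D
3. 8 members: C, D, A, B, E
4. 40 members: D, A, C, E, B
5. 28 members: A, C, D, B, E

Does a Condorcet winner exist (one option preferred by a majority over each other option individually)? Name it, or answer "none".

Checking pairwise contests:
A beats B 141–0.
D beats A 84–57.
C beats D 101–40.
A beats C 97–44.
A beats E 105–36.
Every option loses at least one head-to-head, so there is no Condorcet winner.

none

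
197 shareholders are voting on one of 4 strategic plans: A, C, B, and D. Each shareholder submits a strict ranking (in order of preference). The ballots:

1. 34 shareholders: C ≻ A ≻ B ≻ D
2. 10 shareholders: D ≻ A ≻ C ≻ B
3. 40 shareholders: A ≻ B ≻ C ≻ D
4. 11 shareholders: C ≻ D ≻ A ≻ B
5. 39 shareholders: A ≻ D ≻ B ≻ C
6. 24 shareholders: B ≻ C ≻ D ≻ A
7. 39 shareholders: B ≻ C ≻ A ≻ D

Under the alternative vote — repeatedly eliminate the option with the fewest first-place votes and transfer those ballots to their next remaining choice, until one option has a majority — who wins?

A

Round 1: A 79, C 45, B 63, D 10. Eliminate D.
Round 2: A 89, C 45, B 63. Eliminate C.
Round 3: A 134, B 63. A has a majority.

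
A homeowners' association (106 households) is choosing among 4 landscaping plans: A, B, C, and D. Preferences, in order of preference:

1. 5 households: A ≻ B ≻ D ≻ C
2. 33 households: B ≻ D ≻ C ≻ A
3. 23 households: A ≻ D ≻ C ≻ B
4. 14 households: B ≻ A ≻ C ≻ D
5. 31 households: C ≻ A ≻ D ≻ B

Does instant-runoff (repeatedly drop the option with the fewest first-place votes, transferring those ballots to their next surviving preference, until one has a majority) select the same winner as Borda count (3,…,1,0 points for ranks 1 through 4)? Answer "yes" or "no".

no

Instant-runoff — R1 A 28, B 47, C 31, D 0 (D out); R2 A 28, B 47, C 31 (A out); R3 B 52, C 54 (C winner). Winner: C.
Borda — scores: A 174, B 151, C 163, D 148. Winner: A.
The two methods disagree.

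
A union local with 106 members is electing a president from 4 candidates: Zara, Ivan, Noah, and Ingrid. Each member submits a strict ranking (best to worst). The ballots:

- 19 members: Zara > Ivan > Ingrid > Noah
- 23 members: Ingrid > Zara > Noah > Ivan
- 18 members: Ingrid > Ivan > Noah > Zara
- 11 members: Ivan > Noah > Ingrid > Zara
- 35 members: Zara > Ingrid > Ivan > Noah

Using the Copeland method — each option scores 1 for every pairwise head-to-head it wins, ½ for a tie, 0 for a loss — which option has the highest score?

Zara: beats Ivan, Noah, and Ingrid → score 3.
Ivan: beats Noah; loses to Zara and Ingrid → score 1.
Noah: loses to Zara, Ivan, and Ingrid → score 0.
Ingrid: beats Ivan and Noah; loses to Zara → score 2.
Zara has the best pairwise record.

Zara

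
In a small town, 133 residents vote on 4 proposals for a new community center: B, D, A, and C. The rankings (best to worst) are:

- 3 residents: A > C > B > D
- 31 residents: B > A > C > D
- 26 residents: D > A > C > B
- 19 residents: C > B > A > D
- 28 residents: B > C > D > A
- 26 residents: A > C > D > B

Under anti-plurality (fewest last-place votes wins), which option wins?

Last-place votes: B 52, D 53, A 28, C 0.
C is ranked last by the fewest voters, so C wins.

C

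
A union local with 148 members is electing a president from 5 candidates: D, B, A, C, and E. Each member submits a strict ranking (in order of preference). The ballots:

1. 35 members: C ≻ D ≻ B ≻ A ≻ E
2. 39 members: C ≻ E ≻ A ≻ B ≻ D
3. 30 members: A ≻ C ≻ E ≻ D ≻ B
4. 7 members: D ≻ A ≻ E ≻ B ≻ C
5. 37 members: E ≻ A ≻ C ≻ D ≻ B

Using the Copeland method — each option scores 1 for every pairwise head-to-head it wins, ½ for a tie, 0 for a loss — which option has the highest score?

D: beats B; loses to A, C, and E → score 1.
B: loses to D, A, C, and E → score 0.
A: beats D and B; ties C; loses to E → score 2.5.
C: beats D, B, and E; ties A → score 3.5.
E: beats D, B, and A; loses to C → score 3.
C has the best pairwise record.

C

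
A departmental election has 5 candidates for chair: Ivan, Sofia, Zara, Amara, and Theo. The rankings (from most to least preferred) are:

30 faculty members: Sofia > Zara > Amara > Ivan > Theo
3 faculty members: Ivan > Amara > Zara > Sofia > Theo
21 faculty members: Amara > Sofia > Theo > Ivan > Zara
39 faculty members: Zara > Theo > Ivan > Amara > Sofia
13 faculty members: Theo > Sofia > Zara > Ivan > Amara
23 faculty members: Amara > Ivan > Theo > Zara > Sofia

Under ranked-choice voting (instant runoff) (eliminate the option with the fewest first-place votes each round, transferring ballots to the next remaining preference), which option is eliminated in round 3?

Zara

Round 1: Ivan 3, Sofia 30, Zara 39, Amara 44, Theo 13. Eliminate Ivan.
Round 2: Sofia 30, Zara 39, Amara 47, Theo 13. Eliminate Theo.
Round 3: Sofia 43, Zara 39, Amara 47. Eliminate Zara.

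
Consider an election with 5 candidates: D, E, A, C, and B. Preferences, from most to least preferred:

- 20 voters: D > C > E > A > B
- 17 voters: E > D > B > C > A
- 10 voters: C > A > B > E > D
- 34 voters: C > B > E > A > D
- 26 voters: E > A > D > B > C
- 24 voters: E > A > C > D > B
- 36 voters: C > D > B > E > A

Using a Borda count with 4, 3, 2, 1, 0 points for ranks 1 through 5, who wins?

D: 20·4 + 17·3 + 10·0 + 34·0 + 26·2 + 24·1 + 36·3 = 315
E: 20·2 + 17·4 + 10·1 + 34·2 + 26·4 + 24·4 + 36·1 = 422
A: 20·1 + 17·0 + 10·3 + 34·1 + 26·3 + 24·3 + 36·0 = 234
C: 20·3 + 17·1 + 10·4 + 34·4 + 26·0 + 24·2 + 36·4 = 445
B: 20·0 + 17·2 + 10·2 + 34·3 + 26·1 + 24·0 + 36·2 = 254
C has the highest Borda score (445).

C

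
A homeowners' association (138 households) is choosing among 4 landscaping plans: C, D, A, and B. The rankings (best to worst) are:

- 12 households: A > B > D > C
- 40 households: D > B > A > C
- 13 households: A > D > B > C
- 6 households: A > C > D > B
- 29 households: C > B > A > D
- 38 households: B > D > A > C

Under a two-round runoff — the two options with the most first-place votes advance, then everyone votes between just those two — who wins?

Round 1 first-place votes: C 29, D 40, A 31, B 38.
D and B advance.
Runoff: D is preferred to B by 59 voters; B by 79.
B wins the runoff.

B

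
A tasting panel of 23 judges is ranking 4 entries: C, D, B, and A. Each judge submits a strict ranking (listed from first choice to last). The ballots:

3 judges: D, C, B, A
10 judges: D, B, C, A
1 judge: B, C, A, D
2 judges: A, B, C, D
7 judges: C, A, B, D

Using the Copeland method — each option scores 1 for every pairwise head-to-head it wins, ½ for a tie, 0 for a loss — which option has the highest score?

C: beats A; loses to D and B → score 1.
D: beats C, B, and A → score 3.
B: beats C and A; loses to D → score 2.
A: loses to C, D, and B → score 0.
D has the best pairwise record.

D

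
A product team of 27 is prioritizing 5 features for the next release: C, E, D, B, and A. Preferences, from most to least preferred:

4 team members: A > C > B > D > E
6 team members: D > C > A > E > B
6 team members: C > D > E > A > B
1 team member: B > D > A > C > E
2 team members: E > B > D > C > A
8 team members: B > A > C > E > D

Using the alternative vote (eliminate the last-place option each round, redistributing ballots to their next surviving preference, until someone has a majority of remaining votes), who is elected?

C

Round 1: C 6, E 2, D 6, B 9, A 4. Eliminate E.
Round 2: C 6, D 6, B 11, A 4. Eliminate A.
Round 3: C 10, D 6, B 11. Eliminate D.
Round 4: C 16, B 11. C has a majority.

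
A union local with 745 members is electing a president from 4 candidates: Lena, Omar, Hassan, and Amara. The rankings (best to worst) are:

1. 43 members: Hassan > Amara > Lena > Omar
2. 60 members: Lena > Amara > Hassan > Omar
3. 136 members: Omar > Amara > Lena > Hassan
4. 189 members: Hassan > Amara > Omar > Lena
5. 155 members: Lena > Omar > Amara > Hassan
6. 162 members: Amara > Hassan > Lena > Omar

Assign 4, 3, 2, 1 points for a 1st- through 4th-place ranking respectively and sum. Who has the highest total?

Lena: 43·2 + 60·4 + 136·2 + 189·1 + 155·4 + 162·2 = 1731
Omar: 43·1 + 60·1 + 136·4 + 189·2 + 155·3 + 162·1 = 1652
Hassan: 43·4 + 60·2 + 136·1 + 189·4 + 155·1 + 162·3 = 1825
Amara: 43·3 + 60·3 + 136·3 + 189·3 + 155·2 + 162·4 = 2242
Amara has the highest Borda score (2242).

Amara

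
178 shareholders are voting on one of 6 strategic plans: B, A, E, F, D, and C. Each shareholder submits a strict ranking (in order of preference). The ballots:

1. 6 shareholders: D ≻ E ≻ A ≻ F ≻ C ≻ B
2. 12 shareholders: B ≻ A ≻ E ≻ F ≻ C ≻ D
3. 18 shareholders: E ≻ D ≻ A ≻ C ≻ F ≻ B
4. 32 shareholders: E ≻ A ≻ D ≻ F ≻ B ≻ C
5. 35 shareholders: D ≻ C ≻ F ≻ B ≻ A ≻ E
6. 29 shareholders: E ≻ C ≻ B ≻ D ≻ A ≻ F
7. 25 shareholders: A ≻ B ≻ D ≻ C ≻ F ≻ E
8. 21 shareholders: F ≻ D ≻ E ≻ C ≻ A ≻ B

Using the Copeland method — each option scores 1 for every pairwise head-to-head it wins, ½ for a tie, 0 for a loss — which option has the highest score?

E

B: loses to A, E, F, D, and C → score 0.
A: beats B, F, and C; loses to E and D → score 3.
E: beats B, A, F, D, and C → score 5.
F: beats B; loses to A, E, D, and C → score 1.
D: beats B, A, F, and C; loses to E → score 4.
C: beats B and F; loses to A, E, and D → score 2.
E has the best pairwise record.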